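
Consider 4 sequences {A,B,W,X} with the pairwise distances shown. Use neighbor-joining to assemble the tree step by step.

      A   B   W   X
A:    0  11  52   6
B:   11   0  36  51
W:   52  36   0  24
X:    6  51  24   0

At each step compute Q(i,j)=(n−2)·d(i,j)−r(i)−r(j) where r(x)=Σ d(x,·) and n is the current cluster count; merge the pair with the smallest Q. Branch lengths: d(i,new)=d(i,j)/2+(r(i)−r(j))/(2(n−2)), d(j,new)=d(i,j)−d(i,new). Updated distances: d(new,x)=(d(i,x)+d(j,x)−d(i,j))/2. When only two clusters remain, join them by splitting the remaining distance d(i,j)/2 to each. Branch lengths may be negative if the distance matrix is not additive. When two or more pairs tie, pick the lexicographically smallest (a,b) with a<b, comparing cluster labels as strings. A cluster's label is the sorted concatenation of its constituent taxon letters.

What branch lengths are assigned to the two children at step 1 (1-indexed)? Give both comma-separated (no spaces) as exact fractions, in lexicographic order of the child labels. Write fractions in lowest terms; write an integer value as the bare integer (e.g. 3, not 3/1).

-7/4,51/4

iteration 1: select A,B (d=11, Q=-145); attach at lengths (-7/4, 51/4); label the merged cluster AB
  updated: d(AB,W)=77/2, d(AB,X)=23
iteration 2: select AB,W (d=77/2, Q=-171/2); attach at lengths (75/4, 79/4); label the merged cluster ABW
  updated: d(ABW,X)=17/4
iteration 3: select ABW,X (d=17/4); attach at lengths (17/8, 17/8); label the merged cluster ABWX
final tree: (((A:-7/4,B:51/4):75/4,W:79/4):17/8,X:17/8)
total length: 215/4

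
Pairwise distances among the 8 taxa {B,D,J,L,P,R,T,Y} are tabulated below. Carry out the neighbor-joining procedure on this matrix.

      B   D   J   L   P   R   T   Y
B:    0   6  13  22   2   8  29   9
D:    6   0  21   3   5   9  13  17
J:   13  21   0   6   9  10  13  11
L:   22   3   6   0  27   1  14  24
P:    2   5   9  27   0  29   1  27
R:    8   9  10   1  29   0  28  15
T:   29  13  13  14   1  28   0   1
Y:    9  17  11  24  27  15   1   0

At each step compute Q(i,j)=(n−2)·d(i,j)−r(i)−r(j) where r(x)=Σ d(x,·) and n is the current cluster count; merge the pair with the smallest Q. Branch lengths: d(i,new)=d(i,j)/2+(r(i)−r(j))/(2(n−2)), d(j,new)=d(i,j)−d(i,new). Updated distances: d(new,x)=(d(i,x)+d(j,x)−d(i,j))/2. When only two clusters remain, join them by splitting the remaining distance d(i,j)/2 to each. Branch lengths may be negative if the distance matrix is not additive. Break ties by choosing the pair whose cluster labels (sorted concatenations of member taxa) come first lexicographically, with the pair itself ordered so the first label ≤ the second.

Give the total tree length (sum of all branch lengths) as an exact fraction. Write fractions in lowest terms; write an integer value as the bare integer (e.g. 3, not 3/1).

257/8

1. join T+Y (d=1, Q=-197) ⇒ TY; edges |T|=1/12, |Y|=11/12
  updated: d(B,TY)=37/2, d(D,TY)=29/2, d(J,TY)=23/2, d(L,TY)=37/2, d(P,TY)=27/2, d(R,TY)=21
2. join L+R (d=1, Q=-301/2) ⇒ LR; edges |L|=9/20, |R|=11/20
  updated: d(B,LR)=29/2, d(D,LR)=11/2, d(J,LR)=15/2, d(LR,P)=55/2, d(LR,TY)=77/4
3. join J+LR (d=15/2, Q=-425/4) ⇒ JLR; edges |J|=71/32, |LR|=169/32
  updated: d(B,JLR)=10, d(D,JLR)=19/2, d(JLR,P)=29/2, d(JLR,TY)=93/8
4. join JLR+TY (d=93/8, Q=-551/8) ⇒ JLRTY; edges |JLR|=179/48, |TY|=379/48
  updated: d(B,JLRTY)=135/16, d(D,JLRTY)=99/16, d(JLRTY,P)=131/16
5. join B+P (d=2, Q=-221/8) ⇒ BP; edges |B|=21/16, |P|=11/16
  updated: d(BP,D)=9/2, d(BP,JLRTY)=117/16
6. join BP+D (d=9/2, Q=-18) ⇒ BDP; edges |BP|=45/16, |D|=27/16
  updated: d(BDP,JLRTY)=9/2
7. join BDP+JLRTY (d=9/2) ⇒ BDJLPRTY; edges |BDP|=9/4, |JLRTY|=9/4
final tree: (((B:21/16,P:11/16):45/16,D:27/16):9/4,((J:71/32,(L:9/20,R:11/20):169/32):179/48,(T:1/12,Y:11/12):379/48):9/4)
total length: 257/8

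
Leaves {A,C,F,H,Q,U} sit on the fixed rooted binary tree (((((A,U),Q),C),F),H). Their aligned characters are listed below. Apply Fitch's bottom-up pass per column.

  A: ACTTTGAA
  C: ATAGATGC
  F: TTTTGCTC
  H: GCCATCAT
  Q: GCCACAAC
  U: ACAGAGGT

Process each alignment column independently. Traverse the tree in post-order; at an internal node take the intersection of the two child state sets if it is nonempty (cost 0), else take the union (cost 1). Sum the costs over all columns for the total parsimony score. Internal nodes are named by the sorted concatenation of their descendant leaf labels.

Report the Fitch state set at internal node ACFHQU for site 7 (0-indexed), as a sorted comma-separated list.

site 0, node AU: A={A} ∩ U={A} → {A} (+0)
site 0, node AQU: AU={A} ∪ Q={G} → {A,G} (+1)
site 0, node ACQU: AQU={A,G} ∩ C={A} → {A} (+0)
site 0, node ACFQU: ACQU={A} ∪ F={T} → {A,T} (+1)
site 0, node ACFHQU: ACFQU={A,T} ∪ H={G} → {A,G,T} (+1)
site 1, node AU: A={C} ∩ U={C} → {C} (+0)
site 1, node AQU: AU={C} ∩ Q={C} → {C} (+0)
site 1, node ACQU: AQU={C} ∪ C={T} → {C,T} (+1)
site 1, node ACFQU: ACQU={C,T} ∩ F={T} → {T} (+0)
site 1, node ACFHQU: ACFQU={T} ∪ H={C} → {C,T} (+1)
site 2, node AU: A={T} ∪ U={A} → {A,T} (+1)
site 2, node AQU: AU={A,T} ∪ Q={C} → {A,C,T} (+1)
site 2, node ACQU: AQU={A,C,T} ∩ C={A} → {A} (+0)
site 2, node ACFQU: ACQU={A} ∪ F={T} → {A,T} (+1)
site 2, node ACFHQU: ACFQU={A,T} ∪ H={C} → {A,C,T} (+1)
site 3, node AU: A={T} ∪ U={G} → {G,T} (+1)
site 3, node AQU: AU={G,T} ∪ Q={A} → {A,G,T} (+1)
site 3, node ACQU: AQU={A,G,T} ∩ C={G} → {G} (+0)
site 3, node ACFQU: ACQU={G} ∪ F={T} → {G,T} (+1)
site 3, node ACFHQU: ACFQU={G,T} ∪ H={A} → {A,G,T} (+1)
site 4, node AU: A={T} ∪ U={A} → {A,T} (+1)
site 4, node AQU: AU={A,T} ∪ Q={C} → {A,C,T} (+1)
site 4, node ACQU: AQU={A,C,T} ∩ C={A} → {A} (+0)
site 4, node ACFQU: ACQU={A} ∪ F={G} → {A,G} (+1)
site 4, node ACFHQU: ACFQU={A,G} ∪ H={T} → {A,G,T} (+1)
site 5, node AU: A={G} ∩ U={G} → {G} (+0)
site 5, node AQU: AU={G} ∪ Q={A} → {A,G} (+1)
site 5, node ACQU: AQU={A,G} ∪ C={T} → {A,G,T} (+1)
site 5, node ACFQU: ACQU={A,G,T} ∪ F={C} → {A,C,G,T} (+1)
site 5, node ACFHQU: ACFQU={A,C,G,T} ∩ H={C} → {C} (+0)
site 6, node AU: A={A} ∪ U={G} → {A,G} (+1)
site 6, node AQU: AU={A,G} ∩ Q={A} → {A} (+0)
site 6, node ACQU: AQU={A} ∪ C={G} → {A,G} (+1)
site 6, node ACFQU: ACQU={A,G} ∪ F={T} → {A,G,T} (+1)
site 6, node ACFHQU: ACFQU={A,G,T} ∩ H={A} → {A} (+0)
site 7, node AU: A={A} ∪ U={T} → {A,T} (+1)
site 7, node AQU: AU={A,T} ∪ Q={C} → {A,C,T} (+1)
site 7, node ACQU: AQU={A,C,T} ∩ C={C} → {C} (+0)
site 7, node ACFQU: ACQU={C} ∩ F={C} → {C} (+0)
site 7, node ACFHQU: ACFQU={C} ∪ H={T} → {C,T} (+1)
per-site changes: [3, 2, 4, 4, 4, 3, 3, 3]; total = 26

C,T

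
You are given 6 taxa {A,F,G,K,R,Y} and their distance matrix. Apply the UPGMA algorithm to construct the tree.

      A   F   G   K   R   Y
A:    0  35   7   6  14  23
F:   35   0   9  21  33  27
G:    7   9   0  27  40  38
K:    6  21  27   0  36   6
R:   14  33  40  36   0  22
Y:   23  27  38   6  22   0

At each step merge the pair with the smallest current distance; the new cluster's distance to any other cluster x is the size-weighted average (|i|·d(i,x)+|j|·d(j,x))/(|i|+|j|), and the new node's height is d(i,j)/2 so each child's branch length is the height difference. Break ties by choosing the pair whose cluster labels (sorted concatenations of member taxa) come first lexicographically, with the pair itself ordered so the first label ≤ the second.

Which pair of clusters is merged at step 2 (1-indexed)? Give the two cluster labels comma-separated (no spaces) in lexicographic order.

iteration 1: select A,K (d=6); attach at lengths (3, 3); label the merged cluster AK
  updated: d(AK,F)=28, d(AK,G)=17, d(AK,R)=25, d(AK,Y)=29/2
iteration 2: select F,G (d=9); attach at lengths (9/2, 9/2); label the merged cluster FG
  updated: d(AK,FG)=45/2, d(FG,R)=73/2, d(FG,Y)=65/2
iteration 3: select AK,Y (d=29/2); attach at lengths (17/4, 29/4); label the merged cluster AKY
  updated: d(AKY,FG)=155/6, d(AKY,R)=24
iteration 4: select AKY,R (d=24); attach at lengths (19/4, 12); label the merged cluster AKRY
  updated: d(AKRY,FG)=57/2
iteration 5: select AKRY,FG (d=57/2); attach at lengths (9/4, 39/4); label the merged cluster AFGKRY
final tree: ((((A:3,K:3):17/4,Y:29/4):19/4,R:12):9/4,(F:9/2,G:9/2):39/4)
total length: 221/4

F,G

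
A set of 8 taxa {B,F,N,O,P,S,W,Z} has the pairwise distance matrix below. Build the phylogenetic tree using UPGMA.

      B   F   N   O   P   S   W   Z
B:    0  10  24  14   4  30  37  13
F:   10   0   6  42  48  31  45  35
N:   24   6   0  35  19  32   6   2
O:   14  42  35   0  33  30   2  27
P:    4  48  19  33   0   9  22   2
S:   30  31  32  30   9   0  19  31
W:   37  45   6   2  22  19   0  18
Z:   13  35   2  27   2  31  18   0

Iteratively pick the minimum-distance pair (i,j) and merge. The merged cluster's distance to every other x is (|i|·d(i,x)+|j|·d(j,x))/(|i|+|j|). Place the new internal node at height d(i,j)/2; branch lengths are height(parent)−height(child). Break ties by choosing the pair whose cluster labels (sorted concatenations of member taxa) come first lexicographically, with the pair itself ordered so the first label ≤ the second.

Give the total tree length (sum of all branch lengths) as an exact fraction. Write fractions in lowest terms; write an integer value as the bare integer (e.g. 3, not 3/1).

step 1: merge (N,Z) at d=2; branch lengths N→1, Z→1; new cluster NZ
  updated: d(B,NZ)=37/2, d(F,NZ)=41/2, d(NZ,O)=31, d(NZ,P)=21/2, d(NZ,S)=63/2, d(NZ,W)=12
step 2: merge (O,W) at d=2; branch lengths O→1, W→1; new cluster OW
  updated: d(B,OW)=51/2, d(F,OW)=87/2, d(NZ,OW)=43/2, d(OW,P)=55/2, d(OW,S)=49/2
step 3: merge (B,P) at d=4; branch lengths B→2, P→2; new cluster BP
  updated: d(BP,F)=29, d(BP,NZ)=29/2, d(BP,OW)=53/2, d(BP,S)=39/2
step 4: merge (BP,NZ) at d=29/2; branch lengths BP→21/4, NZ→25/4; new cluster BNPZ
  updated: d(BNPZ,F)=99/4, d(BNPZ,OW)=24, d(BNPZ,S)=51/2
step 5: merge (BNPZ,OW) at d=24; branch lengths BNPZ→19/4, OW→11; new cluster BNOPWZ
  updated: d(BNOPWZ,F)=31, d(BNOPWZ,S)=151/6
step 6: merge (BNOPWZ,S) at d=151/6; branch lengths BNOPWZ→7/12, S→151/12; new cluster BNOPSWZ
  updated: d(BNOPSWZ,F)=31
step 7: merge (BNOPSWZ,F) at d=31; branch lengths BNOPSWZ→35/12, F→31/2; new cluster BFNOPSWZ
final tree: (((((B:2,P:2):21/4,(N:1,Z:1):25/4):19/4,(O:1,W:1):11):7/12,S:151/12):35/12,F:31/2)
total length: 401/6

401/6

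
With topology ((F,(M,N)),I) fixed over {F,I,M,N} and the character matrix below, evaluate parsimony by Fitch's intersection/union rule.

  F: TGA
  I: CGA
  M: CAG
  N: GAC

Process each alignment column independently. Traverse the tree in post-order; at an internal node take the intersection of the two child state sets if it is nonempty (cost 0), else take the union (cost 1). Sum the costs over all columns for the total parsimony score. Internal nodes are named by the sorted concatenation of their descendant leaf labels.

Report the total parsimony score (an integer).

5

[col 0] MN: children M:{C}, N:{G} ∪→ {C,G}; cost 1
[col 0] FMN: children F:{T}, MN:{C,G} ∪→ {C,G,T}; cost 1
[col 0] FIMN: children FMN:{C,G,T}, I:{C} ∩→ {C}; cost 0
[col 1] MN: children M:{A}, N:{A} ∩→ {A}; cost 0
[col 1] FMN: children F:{G}, MN:{A} ∪→ {A,G}; cost 1
[col 1] FIMN: children FMN:{A,G}, I:{G} ∩→ {G}; cost 0
[col 2] MN: children M:{G}, N:{C} ∪→ {C,G}; cost 1
[col 2] FMN: children F:{A}, MN:{C,G} ∪→ {A,C,G}; cost 1
[col 2] FIMN: children FMN:{A,C,G}, I:{A} ∩→ {A}; cost 0
per-site changes: [2, 1, 2]; total = 5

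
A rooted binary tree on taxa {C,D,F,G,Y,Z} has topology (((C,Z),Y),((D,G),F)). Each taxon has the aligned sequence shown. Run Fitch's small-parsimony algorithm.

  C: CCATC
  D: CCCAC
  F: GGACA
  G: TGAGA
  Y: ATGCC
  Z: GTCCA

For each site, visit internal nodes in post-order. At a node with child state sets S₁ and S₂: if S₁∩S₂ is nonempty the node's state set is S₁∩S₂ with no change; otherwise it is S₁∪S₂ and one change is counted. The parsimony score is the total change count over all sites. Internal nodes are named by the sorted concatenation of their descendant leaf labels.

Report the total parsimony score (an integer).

16

site 0, node CZ: C={C} ∪ Z={G} → {C,G} (+1)
site 0, node CYZ: CZ={C,G} ∪ Y={A} → {A,C,G} (+1)
site 0, node DG: D={C} ∪ G={T} → {C,T} (+1)
site 0, node DFG: DG={C,T} ∪ F={G} → {C,G,T} (+1)
site 0, node CDFGYZ: CYZ={A,C,G} ∩ DFG={C,G,T} → {C,G} (+0)
site 1, node CZ: C={C} ∪ Z={T} → {C,T} (+1)
site 1, node CYZ: CZ={C,T} ∩ Y={T} → {T} (+0)
site 1, node DG: D={C} ∪ G={G} → {C,G} (+1)
site 1, node DFG: DG={C,G} ∩ F={G} → {G} (+0)
site 1, node CDFGYZ: CYZ={T} ∪ DFG={G} → {G,T} (+1)
site 2, node CZ: C={A} ∪ Z={C} → {A,C} (+1)
site 2, node CYZ: CZ={A,C} ∪ Y={G} → {A,C,G} (+1)
site 2, node DG: D={C} ∪ G={A} → {A,C} (+1)
site 2, node DFG: DG={A,C} ∩ F={A} → {A} (+0)
site 2, node CDFGYZ: CYZ={A,C,G} ∩ DFG={A} → {A} (+0)
site 3, node CZ: C={T} ∪ Z={C} → {C,T} (+1)
site 3, node CYZ: CZ={C,T} ∩ Y={C} → {C} (+0)
site 3, node DG: D={A} ∪ G={G} → {A,G} (+1)
site 3, node DFG: DG={A,G} ∪ F={C} → {A,C,G} (+1)
site 3, node CDFGYZ: CYZ={C} ∩ DFG={A,C,G} → {C} (+0)
site 4, node CZ: C={C} ∪ Z={A} → {A,C} (+1)
site 4, node CYZ: CZ={A,C} ∩ Y={C} → {C} (+0)
site 4, node DG: D={C} ∪ G={A} → {A,C} (+1)
site 4, node DFG: DG={A,C} ∩ F={A} → {A} (+0)
site 4, node CDFGYZ: CYZ={C} ∪ DFG={A} → {A,C} (+1)
per-site changes: [4, 3, 3, 3, 3]; total = 16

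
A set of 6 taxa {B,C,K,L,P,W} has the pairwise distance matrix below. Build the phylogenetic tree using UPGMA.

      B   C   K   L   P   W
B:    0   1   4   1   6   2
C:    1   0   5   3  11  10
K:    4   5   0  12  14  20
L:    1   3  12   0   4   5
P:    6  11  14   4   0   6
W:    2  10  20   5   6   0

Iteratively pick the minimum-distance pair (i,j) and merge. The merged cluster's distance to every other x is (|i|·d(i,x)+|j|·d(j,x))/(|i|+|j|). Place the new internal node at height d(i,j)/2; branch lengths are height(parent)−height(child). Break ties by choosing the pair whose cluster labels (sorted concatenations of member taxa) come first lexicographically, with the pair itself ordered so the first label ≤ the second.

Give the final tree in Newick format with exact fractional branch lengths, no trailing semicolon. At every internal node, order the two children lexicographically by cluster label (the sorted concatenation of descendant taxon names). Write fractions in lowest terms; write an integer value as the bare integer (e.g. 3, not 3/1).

(((((B:1/2,C:1/2):1/2,L:1):11/6,W:17/6):13/24,P:27/8):17/8,K:11/2)

1. join B+C (d=1) ⇒ BC; edges |B|=1/2, |C|=1/2
  updated: d(BC,K)=9/2, d(BC,L)=2, d(BC,P)=17/2, d(BC,W)=6
2. join BC+L (d=2) ⇒ BCL; edges |BC|=1/2, |L|=1
  updated: d(BCL,K)=7, d(BCL,P)=7, d(BCL,W)=17/3
3. join BCL+W (d=17/3) ⇒ BCLW; edges |BCL|=11/6, |W|=17/6
  updated: d(BCLW,K)=41/4, d(BCLW,P)=27/4
4. join BCLW+P (d=27/4) ⇒ BCLPW; edges |BCLW|=13/24, |P|=27/8
  updated: d(BCLPW,K)=11
5. join BCLPW+K (d=11) ⇒ BCKLPW; edges |BCLPW|=17/8, |K|=11/2
final tree: (((((B:1/2,C:1/2):1/2,L:1):11/6,W:17/6):13/24,P:27/8):17/8,K:11/2)
total length: 449/24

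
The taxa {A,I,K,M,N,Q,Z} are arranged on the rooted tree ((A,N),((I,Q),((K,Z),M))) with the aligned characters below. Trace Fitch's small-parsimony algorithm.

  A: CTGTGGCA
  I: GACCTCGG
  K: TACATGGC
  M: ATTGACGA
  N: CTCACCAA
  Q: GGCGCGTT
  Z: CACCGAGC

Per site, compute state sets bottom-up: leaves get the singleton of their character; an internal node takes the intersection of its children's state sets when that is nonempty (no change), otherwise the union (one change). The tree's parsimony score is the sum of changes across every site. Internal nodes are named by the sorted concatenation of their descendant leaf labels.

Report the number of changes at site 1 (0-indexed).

[col 0] AN: children A:{C}, N:{C} ∩→ {C}; cost 0
[col 0] IQ: children I:{G}, Q:{G} ∩→ {G}; cost 0
[col 0] KZ: children K:{T}, Z:{C} ∪→ {C,T}; cost 1
[col 0] KMZ: children KZ:{C,T}, M:{A} ∪→ {A,C,T}; cost 1
[col 0] IKMQZ: children IQ:{G}, KMZ:{A,C,T} ∪→ {A,C,G,T}; cost 1
[col 0] AIKMNQZ: children AN:{C}, IKMQZ:{A,C,G,T} ∩→ {C}; cost 0
[col 1] AN: children A:{T}, N:{T} ∩→ {T}; cost 0
[col 1] IQ: children I:{A}, Q:{G} ∪→ {A,G}; cost 1
[col 1] KZ: children K:{A}, Z:{A} ∩→ {A}; cost 0
[col 1] KMZ: children KZ:{A}, M:{T} ∪→ {A,T}; cost 1
[col 1] IKMQZ: children IQ:{A,G}, KMZ:{A,T} ∩→ {A}; cost 0
[col 1] AIKMNQZ: children AN:{T}, IKMQZ:{A} ∪→ {A,T}; cost 1
[col 2] AN: children A:{G}, N:{C} ∪→ {C,G}; cost 1
[col 2] IQ: children I:{C}, Q:{C} ∩→ {C}; cost 0
[col 2] KZ: children K:{C}, Z:{C} ∩→ {C}; cost 0
[col 2] KMZ: children KZ:{C}, M:{T} ∪→ {C,T}; cost 1
[col 2] IKMQZ: children IQ:{C}, KMZ:{C,T} ∩→ {C}; cost 0
[col 2] AIKMNQZ: children AN:{C,G}, IKMQZ:{C} ∩→ {C}; cost 0
[col 3] AN: children A:{T}, N:{A} ∪→ {A,T}; cost 1
[col 3] IQ: children I:{C}, Q:{G} ∪→ {C,G}; cost 1
[col 3] KZ: children K:{A}, Z:{C} ∪→ {A,C}; cost 1
[col 3] KMZ: children KZ:{A,C}, M:{G} ∪→ {A,C,G}; cost 1
[col 3] IKMQZ: children IQ:{C,G}, KMZ:{A,C,G} ∩→ {C,G}; cost 0
[col 3] AIKMNQZ: children AN:{A,T}, IKMQZ:{C,G} ∪→ {A,C,G,T}; cost 1
[col 4] AN: children A:{G}, N:{C} ∪→ {C,G}; cost 1
[col 4] IQ: children I:{T}, Q:{C} ∪→ {C,T}; cost 1
[col 4] KZ: children K:{T}, Z:{G} ∪→ {G,T}; cost 1
[col 4] KMZ: children KZ:{G,T}, M:{A} ∪→ {A,G,T}; cost 1
[col 4] IKMQZ: children IQ:{C,T}, KMZ:{A,G,T} ∩→ {T}; cost 0
[col 4] AIKMNQZ: children AN:{C,G}, IKMQZ:{T} ∪→ {C,G,T}; cost 1
[col 5] AN: children A:{G}, N:{C} ∪→ {C,G}; cost 1
[col 5] IQ: children I:{C}, Q:{G} ∪→ {C,G}; cost 1
[col 5] KZ: children K:{G}, Z:{A} ∪→ {A,G}; cost 1
[col 5] KMZ: children KZ:{A,G}, M:{C} ∪→ {A,C,G}; cost 1
[col 5] IKMQZ: children IQ:{C,G}, KMZ:{A,C,G} ∩→ {C,G}; cost 0
[col 5] AIKMNQZ: children AN:{C,G}, IKMQZ:{C,G} ∩→ {C,G}; cost 0
[col 6] AN: children A:{C}, N:{A} ∪→ {A,C}; cost 1
[col 6] IQ: children I:{G}, Q:{T} ∪→ {G,T}; cost 1
[col 6] KZ: children K:{G}, Z:{G} ∩→ {G}; cost 0
[col 6] KMZ: children KZ:{G}, M:{G} ∩→ {G}; cost 0
[col 6] IKMQZ: children IQ:{G,T}, KMZ:{G} ∩→ {G}; cost 0
[col 6] AIKMNQZ: children AN:{A,C}, IKMQZ:{G} ∪→ {A,C,G}; cost 1
[col 7] AN: children A:{A}, N:{A} ∩→ {A}; cost 0
[col 7] IQ: children I:{G}, Q:{T} ∪→ {G,T}; cost 1
[col 7] KZ: children K:{C}, Z:{C} ∩→ {C}; cost 0
[col 7] KMZ: children KZ:{C}, M:{A} ∪→ {A,C}; cost 1
[col 7] IKMQZ: children IQ:{G,T}, KMZ:{A,C} ∪→ {A,C,G,T}; cost 1
[col 7] AIKMNQZ: children AN:{A}, IKMQZ:{A,C,G,T} ∩→ {A}; cost 0
per-site changes: [3, 3, 2, 5, 5, 4, 3, 3]; total = 28

3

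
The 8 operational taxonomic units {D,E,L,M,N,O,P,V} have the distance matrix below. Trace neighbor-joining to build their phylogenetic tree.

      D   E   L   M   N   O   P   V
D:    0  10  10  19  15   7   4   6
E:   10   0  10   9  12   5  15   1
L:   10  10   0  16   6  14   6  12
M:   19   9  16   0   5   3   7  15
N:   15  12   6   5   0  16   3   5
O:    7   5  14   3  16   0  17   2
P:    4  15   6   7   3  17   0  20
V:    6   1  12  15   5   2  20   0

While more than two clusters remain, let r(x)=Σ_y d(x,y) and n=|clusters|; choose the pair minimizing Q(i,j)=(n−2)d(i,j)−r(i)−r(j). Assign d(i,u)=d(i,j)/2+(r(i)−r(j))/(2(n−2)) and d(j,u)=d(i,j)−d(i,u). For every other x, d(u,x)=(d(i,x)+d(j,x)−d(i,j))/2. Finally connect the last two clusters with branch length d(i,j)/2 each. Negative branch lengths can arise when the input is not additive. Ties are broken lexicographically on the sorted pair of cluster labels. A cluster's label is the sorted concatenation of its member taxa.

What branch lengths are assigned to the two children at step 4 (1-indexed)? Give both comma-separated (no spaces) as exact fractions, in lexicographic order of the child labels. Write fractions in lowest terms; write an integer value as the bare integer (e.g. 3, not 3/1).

31/8,11/4

iteration 1: select M,O (d=3, Q=-120); attach at lengths (7/3, 2/3); label the merged cluster MO
  updated: d(D,MO)=23/2, d(E,MO)=11/2, d(L,MO)=27/2, d(MO,N)=9, d(MO,P)=21/2, d(MO,V)=7
iteration 2: select E,V (d=1, Q=-199/2); attach at lengths (3/4, 1/4); label the merged cluster EV
  updated: d(D,EV)=15/2, d(EV,L)=21/2, d(EV,MO)=23/4, d(EV,N)=8, d(EV,P)=17
iteration 3: select EV,MO (d=23/4, Q=-76); attach at lengths (43/16, 49/16); label the merged cluster EMOV
  updated: d(D,EMOV)=53/8, d(EMOV,L)=73/8, d(EMOV,N)=45/8, d(EMOV,P)=87/8
iteration 4: select D,EMOV (d=53/8, Q=-48); attach at lengths (31/8, 11/4); label the merged cluster DEMOV
  updated: d(DEMOV,L)=25/4, d(DEMOV,N)=7, d(DEMOV,P)=33/8
iteration 5: select DEMOV,L (d=25/4, Q=-185/8); attach at lengths (93/32, 107/32); label the merged cluster DELMOV
  updated: d(DELMOV,N)=27/8, d(DELMOV,P)=31/16
iteration 6: select DELMOV,N (d=27/8, Q=-133/16); attach at lengths (37/32, 71/32); label the merged cluster DELMNOV
  updated: d(DELMNOV,P)=25/32
iteration 7: select DELMNOV,P (d=25/32); attach at lengths (25/64, 25/64); label the merged cluster DELMNOPV
final tree: ((((D:31/8,((E:3/4,V:1/4):43/16,(M:7/3,O:2/3):49/16):11/4):93/32,L:107/32):37/32,N:71/32):25/64,P:25/64)
total length: 857/32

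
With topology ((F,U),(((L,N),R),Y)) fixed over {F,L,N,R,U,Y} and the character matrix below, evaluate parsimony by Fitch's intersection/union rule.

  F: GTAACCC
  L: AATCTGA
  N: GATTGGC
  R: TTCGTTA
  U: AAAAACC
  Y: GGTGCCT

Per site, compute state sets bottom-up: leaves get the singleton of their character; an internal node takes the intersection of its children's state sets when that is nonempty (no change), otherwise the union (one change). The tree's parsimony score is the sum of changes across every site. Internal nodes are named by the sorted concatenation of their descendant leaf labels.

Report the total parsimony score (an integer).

site 0, node FU: F={G} ∪ U={A} → {A,G} (+1)
site 0, node LN: L={A} ∪ N={G} → {A,G} (+1)
site 0, node LNR: LN={A,G} ∪ R={T} → {A,G,T} (+1)
site 0, node LNRY: LNR={A,G,T} ∩ Y={G} → {G} (+0)
site 0, node FLNRUY: FU={A,G} ∩ LNRY={G} → {G} (+0)
site 1, node FU: F={T} ∪ U={A} → {A,T} (+1)
site 1, node LN: L={A} ∩ N={A} → {A} (+0)
site 1, node LNR: LN={A} ∪ R={T} → {A,T} (+1)
site 1, node LNRY: LNR={A,T} ∪ Y={G} → {A,G,T} (+1)
site 1, node FLNRUY: FU={A,T} ∩ LNRY={A,G,T} → {A,T} (+0)
site 2, node FU: F={A} ∩ U={A} → {A} (+0)
site 2, node LN: L={T} ∩ N={T} → {T} (+0)
site 2, node LNR: LN={T} ∪ R={C} → {C,T} (+1)
site 2, node LNRY: LNR={C,T} ∩ Y={T} → {T} (+0)
site 2, node FLNRUY: FU={A} ∪ LNRY={T} → {A,T} (+1)
site 3, node FU: F={A} ∩ U={A} → {A} (+0)
site 3, node LN: L={C} ∪ N={T} → {C,T} (+1)
site 3, node LNR: LN={C,T} ∪ R={G} → {C,G,T} (+1)
site 3, node LNRY: LNR={C,G,T} ∩ Y={G} → {G} (+0)
site 3, node FLNRUY: FU={A} ∪ LNRY={G} → {A,G} (+1)
site 4, node FU: F={C} ∪ U={A} → {A,C} (+1)
site 4, node LN: L={T} ∪ N={G} → {G,T} (+1)
site 4, node LNR: LN={G,T} ∩ R={T} → {T} (+0)
site 4, node LNRY: LNR={T} ∪ Y={C} → {C,T} (+1)
site 4, node FLNRUY: FU={A,C} ∩ LNRY={C,T} → {C} (+0)
site 5, node FU: F={C} ∩ U={C} → {C} (+0)
site 5, node LN: L={G} ∩ N={G} → {G} (+0)
site 5, node LNR: LN={G} ∪ R={T} → {G,T} (+1)
site 5, node LNRY: LNR={G,T} ∪ Y={C} → {C,G,T} (+1)
site 5, node FLNRUY: FU={C} ∩ LNRY={C,G,T} → {C} (+0)
site 6, node FU: F={C} ∩ U={C} → {C} (+0)
site 6, node LN: L={A} ∪ N={C} → {A,C} (+1)
site 6, node LNR: LN={A,C} ∩ R={A} → {A} (+0)
site 6, node LNRY: LNR={A} ∪ Y={T} → {A,T} (+1)
site 6, node FLNRUY: FU={C} ∪ LNRY={A,T} → {A,C,T} (+1)
per-site changes: [3, 3, 2, 3, 3, 2, 3]; total = 19

19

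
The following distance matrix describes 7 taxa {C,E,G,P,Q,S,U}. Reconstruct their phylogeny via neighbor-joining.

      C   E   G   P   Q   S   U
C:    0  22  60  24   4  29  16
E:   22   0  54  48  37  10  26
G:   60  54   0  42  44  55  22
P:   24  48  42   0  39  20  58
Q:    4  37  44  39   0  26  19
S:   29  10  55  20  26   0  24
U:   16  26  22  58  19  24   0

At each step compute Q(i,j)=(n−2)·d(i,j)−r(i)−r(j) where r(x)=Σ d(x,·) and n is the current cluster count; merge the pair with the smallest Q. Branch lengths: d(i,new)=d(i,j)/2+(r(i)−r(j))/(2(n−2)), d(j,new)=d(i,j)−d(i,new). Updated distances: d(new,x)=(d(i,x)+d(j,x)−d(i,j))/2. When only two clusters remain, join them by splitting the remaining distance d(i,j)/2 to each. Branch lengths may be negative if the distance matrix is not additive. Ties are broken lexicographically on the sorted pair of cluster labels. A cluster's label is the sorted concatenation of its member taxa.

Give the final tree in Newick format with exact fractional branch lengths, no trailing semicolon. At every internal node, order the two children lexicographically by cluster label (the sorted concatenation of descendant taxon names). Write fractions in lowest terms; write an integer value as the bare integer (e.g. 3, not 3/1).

step 1: merge (G,U) at d=22, Q=-332; branch lengths G→111/5, U→-1/5; new cluster GU
  updated: d(C,GU)=27, d(E,GU)=29, d(GU,P)=39, d(GU,Q)=41/2, d(GU,S)=57/2
step 2: merge (E,S) at d=10, Q=-439/2; branch lengths E→145/16, S→15/16; new cluster ES
  updated: d(C,ES)=41/2, d(ES,GU)=95/4, d(ES,P)=29, d(ES,Q)=53/2
step 3: merge (C,Q) at d=4, Q=-307/2; branch lengths C→-5/12, Q→53/12; new cluster CQ
  updated: d(CQ,ES)=43/2, d(CQ,GU)=87/4, d(CQ,P)=59/2
step 4: merge (CQ,GU) at d=87/4, Q=-455/4; branch lengths CQ→127/16, GU→221/16; new cluster CGQU
  updated: d(CGQU,ES)=47/4, d(CGQU,P)=187/8
step 5: merge (CGQU,ES) at d=47/4, Q=-513/8; branch lengths CGQU→49/16, ES→139/16; new cluster CEGQSU
  updated: d(CEGQSU,P)=325/16
step 6: merge (CEGQSU,P) at d=325/16; branch lengths CEGQSU→325/32, P→325/32; new cluster CEGPQSU
final tree: ((((C:-5/12,Q:53/12):127/16,(G:111/5,U:-1/5):221/16):49/16,(E:145/16,S:15/16):139/16):325/32,P:325/32)
total length: 1437/16

((((C:-5/12,Q:53/12):127/16,(G:111/5,U:-1/5):221/16):49/16,(E:145/16,S:15/16):139/16):325/32,P:325/32)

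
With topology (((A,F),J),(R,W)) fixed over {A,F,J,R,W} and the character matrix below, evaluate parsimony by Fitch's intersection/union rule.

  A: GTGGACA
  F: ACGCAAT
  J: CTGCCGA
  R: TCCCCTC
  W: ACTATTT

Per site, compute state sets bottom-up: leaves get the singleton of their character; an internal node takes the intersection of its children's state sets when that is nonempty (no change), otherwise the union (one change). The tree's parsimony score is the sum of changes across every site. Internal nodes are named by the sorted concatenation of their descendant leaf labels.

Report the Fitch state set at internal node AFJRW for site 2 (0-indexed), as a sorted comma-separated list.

C,G,T

[col 0] AF: children A:{G}, F:{A} ∪→ {A,G}; cost 1
[col 0] AFJ: children AF:{A,G}, J:{C} ∪→ {A,C,G}; cost 1
[col 0] RW: children R:{T}, W:{A} ∪→ {A,T}; cost 1
[col 0] AFJRW: children AFJ:{A,C,G}, RW:{A,T} ∩→ {A}; cost 0
[col 1] AF: children A:{T}, F:{C} ∪→ {C,T}; cost 1
[col 1] AFJ: children AF:{C,T}, J:{T} ∩→ {T}; cost 0
[col 1] RW: children R:{C}, W:{C} ∩→ {C}; cost 0
[col 1] AFJRW: children AFJ:{T}, RW:{C} ∪→ {C,T}; cost 1
[col 2] AF: children A:{G}, F:{G} ∩→ {G}; cost 0
[col 2] AFJ: children AF:{G}, J:{G} ∩→ {G}; cost 0
[col 2] RW: children R:{C}, W:{T} ∪→ {C,T}; cost 1
[col 2] AFJRW: children AFJ:{G}, RW:{C,T} ∪→ {C,G,T}; cost 1
[col 3] AF: children A:{G}, F:{C} ∪→ {C,G}; cost 1
[col 3] AFJ: children AF:{C,G}, J:{C} ∩→ {C}; cost 0
[col 3] RW: children R:{C}, W:{A} ∪→ {A,C}; cost 1
[col 3] AFJRW: children AFJ:{C}, RW:{A,C} ∩→ {C}; cost 0
[col 4] AF: children A:{A}, F:{A} ∩→ {A}; cost 0
[col 4] AFJ: children AF:{A}, J:{C} ∪→ {A,C}; cost 1
[col 4] RW: children R:{C}, W:{T} ∪→ {C,T}; cost 1
[col 4] AFJRW: children AFJ:{A,C}, RW:{C,T} ∩→ {C}; cost 0
[col 5] AF: children A:{C}, F:{A} ∪→ {A,C}; cost 1
[col 5] AFJ: children AF:{A,C}, J:{G} ∪→ {A,C,G}; cost 1
[col 5] RW: children R:{T}, W:{T} ∩→ {T}; cost 0
[col 5] AFJRW: children AFJ:{A,C,G}, RW:{T} ∪→ {A,C,G,T}; cost 1
[col 6] AF: children A:{A}, F:{T} ∪→ {A,T}; cost 1
[col 6] AFJ: children AF:{A,T}, J:{A} ∩→ {A}; cost 0
[col 6] RW: children R:{C}, W:{T} ∪→ {C,T}; cost 1
[col 6] AFJRW: children AFJ:{A}, RW:{C,T} ∪→ {A,C,T}; cost 1
per-site changes: [3, 2, 2, 2, 2, 3, 3]; total = 17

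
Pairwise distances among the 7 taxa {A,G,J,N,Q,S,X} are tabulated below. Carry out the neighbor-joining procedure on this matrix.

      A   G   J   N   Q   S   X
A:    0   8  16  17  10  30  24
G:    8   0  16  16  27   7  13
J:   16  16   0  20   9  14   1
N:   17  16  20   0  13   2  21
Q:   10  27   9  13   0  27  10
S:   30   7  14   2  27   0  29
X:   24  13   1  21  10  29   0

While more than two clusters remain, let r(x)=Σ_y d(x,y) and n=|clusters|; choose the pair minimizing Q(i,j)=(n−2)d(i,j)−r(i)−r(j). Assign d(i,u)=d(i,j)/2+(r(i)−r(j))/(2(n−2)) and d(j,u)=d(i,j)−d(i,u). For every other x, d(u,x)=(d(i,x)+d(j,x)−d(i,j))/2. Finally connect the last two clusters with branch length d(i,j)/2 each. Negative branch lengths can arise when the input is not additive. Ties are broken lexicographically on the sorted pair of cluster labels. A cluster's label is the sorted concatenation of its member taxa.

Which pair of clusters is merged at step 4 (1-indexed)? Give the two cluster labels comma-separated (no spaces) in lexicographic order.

A,JQX

iteration 1: select N,S (d=2, Q=-188); attach at lengths (-1, 3); label the merged cluster NS
  updated: d(A,NS)=45/2, d(G,NS)=21/2, d(J,NS)=16, d(NS,Q)=19, d(NS,X)=24
iteration 2: select J,X (d=1, Q=-126); attach at lengths (-5/4, 9/4); label the merged cluster JX
  updated: d(A,JX)=39/2, d(G,JX)=14, d(JX,NS)=39/2, d(JX,Q)=9
iteration 3: select JX,Q (d=9, Q=-100); attach at lengths (4, 5); label the merged cluster JQX
  updated: d(A,JQX)=41/4, d(G,JQX)=16, d(JQX,NS)=59/4
iteration 4: select A,JQX (d=41/4, Q=-245/4); attach at lengths (81/16, 83/16); label the merged cluster AJQX
  updated: d(AJQX,G)=55/8, d(AJQX,NS)=27/2
iteration 5: select AJQX,G (d=55/8, Q=-247/8); attach at lengths (79/16, 31/16); label the merged cluster AGJQX
  updated: d(AGJQX,NS)=137/16
iteration 6: select AGJQX,NS (d=137/16); attach at lengths (137/32, 137/32); label the merged cluster AGJNQSX
final tree: (((A:81/16,((J:-5/4,X:9/4):4,Q:5):83/16):79/16,G:31/16):137/32,(N:-1,S:3):137/32)
total length: 603/16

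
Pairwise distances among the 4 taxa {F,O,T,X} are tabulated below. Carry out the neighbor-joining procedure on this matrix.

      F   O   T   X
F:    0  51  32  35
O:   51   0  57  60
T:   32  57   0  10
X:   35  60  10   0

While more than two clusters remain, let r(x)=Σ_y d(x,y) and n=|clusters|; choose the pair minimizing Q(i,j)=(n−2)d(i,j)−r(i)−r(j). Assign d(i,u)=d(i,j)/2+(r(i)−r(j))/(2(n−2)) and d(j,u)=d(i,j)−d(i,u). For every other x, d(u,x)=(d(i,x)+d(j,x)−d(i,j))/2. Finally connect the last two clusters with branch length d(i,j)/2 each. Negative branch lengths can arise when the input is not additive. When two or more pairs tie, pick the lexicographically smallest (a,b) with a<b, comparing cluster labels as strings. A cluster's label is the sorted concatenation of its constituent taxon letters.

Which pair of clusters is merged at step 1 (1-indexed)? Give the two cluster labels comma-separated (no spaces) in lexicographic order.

iteration 1: select F,O (d=51, Q=-184); attach at lengths (13, 38); label the merged cluster FO
  updated: d(FO,T)=19, d(FO,X)=22
iteration 2: select FO,T (d=19, Q=-51); attach at lengths (31/2, 7/2); label the merged cluster FOT
  updated: d(FOT,X)=13/2
iteration 3: select FOT,X (d=13/2); attach at lengths (13/4, 13/4); label the merged cluster FOTX
final tree: (((F:13,O:38):31/2,T:7/2):13/4,X:13/4)
total length: 153/2

F,O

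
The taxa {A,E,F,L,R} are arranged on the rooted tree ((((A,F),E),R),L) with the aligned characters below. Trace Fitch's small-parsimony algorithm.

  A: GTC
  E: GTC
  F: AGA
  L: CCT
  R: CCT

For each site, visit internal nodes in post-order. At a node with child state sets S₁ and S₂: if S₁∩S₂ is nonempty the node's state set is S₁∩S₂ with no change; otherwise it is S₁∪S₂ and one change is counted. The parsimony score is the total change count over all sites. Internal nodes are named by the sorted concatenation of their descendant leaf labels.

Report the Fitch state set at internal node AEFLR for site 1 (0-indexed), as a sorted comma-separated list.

C

[col 0] AF: children A:{G}, F:{A} ∪→ {A,G}; cost 1
[col 0] AEF: children AF:{A,G}, E:{G} ∩→ {G}; cost 0
[col 0] AEFR: children AEF:{G}, R:{C} ∪→ {C,G}; cost 1
[col 0] AEFLR: children AEFR:{C,G}, L:{C} ∩→ {C}; cost 0
[col 1] AF: children A:{T}, F:{G} ∪→ {G,T}; cost 1
[col 1] AEF: children AF:{G,T}, E:{T} ∩→ {T}; cost 0
[col 1] AEFR: children AEF:{T}, R:{C} ∪→ {C,T}; cost 1
[col 1] AEFLR: children AEFR:{C,T}, L:{C} ∩→ {C}; cost 0
[col 2] AF: children A:{C}, F:{A} ∪→ {A,C}; cost 1
[col 2] AEF: children AF:{A,C}, E:{C} ∩→ {C}; cost 0
[col 2] AEFR: children AEF:{C}, R:{T} ∪→ {C,T}; cost 1
[col 2] AEFLR: children AEFR:{C,T}, L:{T} ∩→ {T}; cost 0
per-site changes: [2, 2, 2]; total = 6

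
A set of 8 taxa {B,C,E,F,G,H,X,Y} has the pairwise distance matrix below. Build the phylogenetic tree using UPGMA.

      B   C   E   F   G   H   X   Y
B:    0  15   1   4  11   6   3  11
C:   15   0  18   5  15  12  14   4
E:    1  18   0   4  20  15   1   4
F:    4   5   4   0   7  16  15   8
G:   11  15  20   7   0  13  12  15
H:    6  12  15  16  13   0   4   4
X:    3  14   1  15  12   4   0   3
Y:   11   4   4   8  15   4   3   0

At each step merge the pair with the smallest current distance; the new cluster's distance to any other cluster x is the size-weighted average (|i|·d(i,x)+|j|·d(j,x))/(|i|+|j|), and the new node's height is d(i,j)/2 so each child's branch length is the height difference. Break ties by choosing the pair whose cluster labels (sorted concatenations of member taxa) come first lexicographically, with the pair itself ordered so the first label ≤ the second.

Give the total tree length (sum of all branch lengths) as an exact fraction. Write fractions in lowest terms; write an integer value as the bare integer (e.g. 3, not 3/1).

2453/84

step 1: merge (B,E) at d=1; branch lengths B→1/2, E→1/2; new cluster BE
  updated: d(BE,C)=33/2, d(BE,F)=4, d(BE,G)=31/2, d(BE,H)=21/2, d(BE,X)=2, d(BE,Y)=15/2
step 2: merge (BE,X) at d=2; branch lengths BE→1/2, X→1; new cluster BEX
  updated: d(BEX,C)=47/3, d(BEX,F)=23/3, d(BEX,G)=43/3, d(BEX,H)=25/3, d(BEX,Y)=6
step 3: merge (C,Y) at d=4; branch lengths C→2, Y→2; new cluster CY
  updated: d(BEX,CY)=65/6, d(CY,F)=13/2, d(CY,G)=15, d(CY,H)=8
step 4: merge (CY,F) at d=13/2; branch lengths CY→5/4, F→13/4; new cluster CFY
  updated: d(BEX,CFY)=88/9, d(CFY,G)=37/3, d(CFY,H)=32/3
step 5: merge (BEX,H) at d=25/3; branch lengths BEX→19/6, H→25/6; new cluster BEHX
  updated: d(BEHX,CFY)=10, d(BEHX,G)=14
step 6: merge (BEHX,CFY) at d=10; branch lengths BEHX→5/6, CFY→7/4; new cluster BCEFHXY
  updated: d(BCEFHXY,G)=93/7
step 7: merge (BCEFHXY,G) at d=93/7; branch lengths BCEFHXY→23/14, G→93/14; new cluster BCEFGHXY
final tree: (((((B:1/2,E:1/2):1/2,X:1):19/6,H:25/6):5/6,((C:2,Y:2):5/4,F:13/4):7/4):23/14,G:93/14)
total length: 2453/84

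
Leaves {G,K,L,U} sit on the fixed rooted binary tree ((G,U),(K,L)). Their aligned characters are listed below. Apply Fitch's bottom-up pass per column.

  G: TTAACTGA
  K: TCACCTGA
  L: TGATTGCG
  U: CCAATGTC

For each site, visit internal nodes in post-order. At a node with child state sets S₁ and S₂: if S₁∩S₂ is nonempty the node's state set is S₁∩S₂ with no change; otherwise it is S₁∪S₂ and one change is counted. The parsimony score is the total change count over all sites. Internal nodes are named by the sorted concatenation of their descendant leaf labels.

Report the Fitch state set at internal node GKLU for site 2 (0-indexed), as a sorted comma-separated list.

A

site 0, node GU: G={T} ∪ U={C} → {C,T} (+1)
site 0, node KL: K={T} ∩ L={T} → {T} (+0)
site 0, node GKLU: GU={C,T} ∩ KL={T} → {T} (+0)
site 1, node GU: G={T} ∪ U={C} → {C,T} (+1)
site 1, node KL: K={C} ∪ L={G} → {C,G} (+1)
site 1, node GKLU: GU={C,T} ∩ KL={C,G} → {C} (+0)
site 2, node GU: G={A} ∩ U={A} → {A} (+0)
site 2, node KL: K={A} ∩ L={A} → {A} (+0)
site 2, node GKLU: GU={A} ∩ KL={A} → {A} (+0)
site 3, node GU: G={A} ∩ U={A} → {A} (+0)
site 3, node KL: K={C} ∪ L={T} → {C,T} (+1)
site 3, node GKLU: GU={A} ∪ KL={C,T} → {A,C,T} (+1)
site 4, node GU: G={C} ∪ U={T} → {C,T} (+1)
site 4, node KL: K={C} ∪ L={T} → {C,T} (+1)
site 4, node GKLU: GU={C,T} ∩ KL={C,T} → {C,T} (+0)
site 5, node GU: G={T} ∪ U={G} → {G,T} (+1)
site 5, node KL: K={T} ∪ L={G} → {G,T} (+1)
site 5, node GKLU: GU={G,T} ∩ KL={G,T} → {G,T} (+0)
site 6, node GU: G={G} ∪ U={T} → {G,T} (+1)
site 6, node KL: K={G} ∪ L={C} → {C,G} (+1)
site 6, node GKLU: GU={G,T} ∩ KL={C,G} → {G} (+0)
site 7, node GU: G={A} ∪ U={C} → {A,C} (+1)
site 7, node KL: K={A} ∪ L={G} → {A,G} (+1)
site 7, node GKLU: GU={A,C} ∩ KL={A,G} → {A} (+0)
per-site changes: [1, 2, 0, 2, 2, 2, 2, 2]; total = 13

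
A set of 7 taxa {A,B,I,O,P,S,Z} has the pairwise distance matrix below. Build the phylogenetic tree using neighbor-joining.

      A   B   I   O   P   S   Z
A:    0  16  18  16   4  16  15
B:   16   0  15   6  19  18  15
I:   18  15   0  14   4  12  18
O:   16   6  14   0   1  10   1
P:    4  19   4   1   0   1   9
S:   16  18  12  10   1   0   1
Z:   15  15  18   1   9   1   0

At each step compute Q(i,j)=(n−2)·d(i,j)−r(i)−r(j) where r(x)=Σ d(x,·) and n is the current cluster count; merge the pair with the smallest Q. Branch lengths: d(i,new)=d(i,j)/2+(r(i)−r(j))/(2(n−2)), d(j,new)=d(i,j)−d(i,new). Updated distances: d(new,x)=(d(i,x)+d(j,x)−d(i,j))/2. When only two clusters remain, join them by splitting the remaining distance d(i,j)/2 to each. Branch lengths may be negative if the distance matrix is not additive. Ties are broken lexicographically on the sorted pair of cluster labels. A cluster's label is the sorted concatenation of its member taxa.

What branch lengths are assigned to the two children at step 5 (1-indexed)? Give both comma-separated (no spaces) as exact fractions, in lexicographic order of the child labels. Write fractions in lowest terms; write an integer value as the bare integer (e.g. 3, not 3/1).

step 1: merge (S,Z) at d=1, Q=-112; branch lengths S→2/5, Z→3/5; new cluster SZ
  updated: d(A,SZ)=15, d(B,SZ)=16, d(I,SZ)=29/2, d(O,SZ)=5, d(P,SZ)=9/2
step 2: merge (B,O) at d=6, Q=-90; branch lengths B→27/4, O→-3/4; new cluster BO
  updated: d(A,BO)=13, d(BO,I)=23/2, d(BO,P)=7, d(BO,SZ)=15/2
step 3: merge (BO,SZ) at d=15/2, Q=-58; branch lengths BO→10/3, SZ→25/6; new cluster BOSZ
  updated: d(A,BOSZ)=41/4, d(BOSZ,I)=37/4, d(BOSZ,P)=2
step 4: merge (A,P) at d=4, Q=-137/4; branch lengths A→121/16, P→-57/16; new cluster AP
  updated: d(AP,BOSZ)=33/8, d(AP,I)=9
step 5: merge (AP,BOSZ) at d=33/8, Q=-179/8; branch lengths AP→31/16, BOSZ→35/16; new cluster ABOPSZ
  updated: d(ABOPSZ,I)=113/16
step 6: merge (ABOPSZ,I) at d=113/16; branch lengths ABOPSZ→113/32, I→113/32; new cluster ABIOPSZ
final tree: (((A:121/16,P:-57/16):31/16,((B:27/4,O:-3/4):10/3,(S:2/5,Z:3/5):25/6):35/16):113/32,I:113/32)
total length: 475/16

31/16,35/16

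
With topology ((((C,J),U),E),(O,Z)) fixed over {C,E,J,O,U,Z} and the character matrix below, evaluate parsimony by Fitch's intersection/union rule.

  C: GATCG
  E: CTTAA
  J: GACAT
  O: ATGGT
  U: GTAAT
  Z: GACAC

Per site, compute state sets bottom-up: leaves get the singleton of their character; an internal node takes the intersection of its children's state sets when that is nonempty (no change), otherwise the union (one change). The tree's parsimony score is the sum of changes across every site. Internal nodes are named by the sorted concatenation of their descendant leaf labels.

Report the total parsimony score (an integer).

CJ@0: {G} ∩ {G} = {G} (intersection, +0)
CJU@0: {G} ∩ {G} = {G} (intersection, +0)
CEJU@0: {G} ∪ {C} = {C,G} (union, +1)
OZ@0: {A} ∪ {G} = {A,G} (union, +1)
CEJOUZ@0: {C,G} ∩ {A,G} = {G} (intersection, +0)
CJ@1: {A} ∩ {A} = {A} (intersection, +0)
CJU@1: {A} ∪ {T} = {A,T} (union, +1)
CEJU@1: {A,T} ∩ {T} = {T} (intersection, +0)
OZ@1: {T} ∪ {A} = {A,T} (union, +1)
CEJOUZ@1: {T} ∩ {A,T} = {T} (intersection, +0)
CJ@2: {T} ∪ {C} = {C,T} (union, +1)
CJU@2: {C,T} ∪ {A} = {A,C,T} (union, +1)
CEJU@2: {A,C,T} ∩ {T} = {T} (intersection, +0)
OZ@2: {G} ∪ {C} = {C,G} (union, +1)
CEJOUZ@2: {T} ∪ {C,G} = {C,G,T} (union, +1)
CJ@3: {C} ∪ {A} = {A,C} (union, +1)
CJU@3: {A,C} ∩ {A} = {A} (intersection, +0)
CEJU@3: {A} ∩ {A} = {A} (intersection, +0)
OZ@3: {G} ∪ {A} = {A,G} (union, +1)
CEJOUZ@3: {A} ∩ {A,G} = {A} (intersection, +0)
CJ@4: {G} ∪ {T} = {G,T} (union, +1)
CJU@4: {G,T} ∩ {T} = {T} (intersection, +0)
CEJU@4: {T} ∪ {A} = {A,T} (union, +1)
OZ@4: {T} ∪ {C} = {C,T} (union, +1)
CEJOUZ@4: {A,T} ∩ {C,T} = {T} (intersection, +0)
per-site changes: [2, 2, 4, 2, 3]; total = 13

13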